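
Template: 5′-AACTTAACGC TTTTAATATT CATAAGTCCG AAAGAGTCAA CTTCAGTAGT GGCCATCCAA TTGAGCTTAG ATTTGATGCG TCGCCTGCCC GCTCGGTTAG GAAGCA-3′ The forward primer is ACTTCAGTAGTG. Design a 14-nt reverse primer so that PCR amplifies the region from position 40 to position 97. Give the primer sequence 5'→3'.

The product's 3' end on the top strand is position 97.
The reverse primer anneals to the top strand over positions 84–97, i.e. to CCTGCCCGCTCGGT.
Its sequence written 5'→3' is the reverse complement: ACCGAGCGGGCAGG.

5'-ACCGAGCGGGCAGG-3'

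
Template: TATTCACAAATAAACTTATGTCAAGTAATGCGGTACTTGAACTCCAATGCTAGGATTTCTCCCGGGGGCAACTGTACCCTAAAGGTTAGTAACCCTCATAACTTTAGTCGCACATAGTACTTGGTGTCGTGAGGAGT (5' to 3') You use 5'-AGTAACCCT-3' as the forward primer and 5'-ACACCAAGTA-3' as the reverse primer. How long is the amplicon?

The forward primer matches the template at positions 88–96.
Taking the reverse complement of ACACCAAGTA gives TACTTGGTGT, found at positions 118–127 on the template; the primer anneals here to the top strand with its 3' end pointing upstream.
The product runs from position 88 to position 127, so its length is 127 − 88 + 1 = 40 bp.

40 bp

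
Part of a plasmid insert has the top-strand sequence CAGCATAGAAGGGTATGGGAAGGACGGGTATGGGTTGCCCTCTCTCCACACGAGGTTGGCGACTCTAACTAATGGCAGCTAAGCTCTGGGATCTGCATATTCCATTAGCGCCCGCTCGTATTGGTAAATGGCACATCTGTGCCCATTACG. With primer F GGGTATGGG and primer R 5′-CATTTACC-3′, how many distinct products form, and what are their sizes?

The forward primer GGGTATGGG matches the top strand at positions 11–19, 26–34.
The reverse primer's reverse complement is GGTAAATG, matching at positions 123–130.
Each forward site pairs with the reverse site to give a product ending at position 130: sizes 120, 105 bp.

Two products: 120 bp, 105 bp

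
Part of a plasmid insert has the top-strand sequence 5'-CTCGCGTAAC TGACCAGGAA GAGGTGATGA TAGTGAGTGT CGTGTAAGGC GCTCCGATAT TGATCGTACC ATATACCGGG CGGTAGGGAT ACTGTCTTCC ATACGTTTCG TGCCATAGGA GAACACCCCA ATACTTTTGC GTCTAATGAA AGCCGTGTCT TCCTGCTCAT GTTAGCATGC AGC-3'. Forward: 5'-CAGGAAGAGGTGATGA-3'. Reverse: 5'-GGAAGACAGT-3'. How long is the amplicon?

86 bp

Forward primer CAGGAAGAGGTGATGA is found on the top strand at positions 15–30.
The reverse primer's reverse complement is ACTGTCTTCC, which matches the template at positions 91–100.
The product runs from position 15 to position 100, so its length is 100 − 15 + 1 = 86 bp.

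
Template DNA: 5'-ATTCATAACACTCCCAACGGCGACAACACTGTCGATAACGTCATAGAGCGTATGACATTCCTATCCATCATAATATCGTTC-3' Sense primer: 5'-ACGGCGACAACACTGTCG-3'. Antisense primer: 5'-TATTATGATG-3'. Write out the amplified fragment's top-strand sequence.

Forward primer ACGGCGACAACACTGTCG is found on the top strand at positions 17–34.
Taking the reverse complement of TATTATGATG gives CATCATAATA, found at positions 66–75 on the template; the primer anneals here to the top strand with its 3' end pointing upstream.
The product is the template from position 17 through 75 (59 bp).

5'-ACGGCGACAACACTGTCGATAACGTCATAGAGCGTATGACATTCCTATCCATCATAATA-3'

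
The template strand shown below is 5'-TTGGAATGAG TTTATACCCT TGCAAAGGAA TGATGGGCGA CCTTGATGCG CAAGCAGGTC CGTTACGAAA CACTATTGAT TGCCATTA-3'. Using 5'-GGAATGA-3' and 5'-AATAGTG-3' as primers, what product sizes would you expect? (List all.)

The forward primer GGAATGA matches the top strand at positions 3–9, 27–33.
The reverse primer's reverse complement is CACTATT, matching at positions 71–77.
Each forward site pairs with the reverse site to give a product ending at position 77: sizes 75, 51 bp.

75 bp, 51 bp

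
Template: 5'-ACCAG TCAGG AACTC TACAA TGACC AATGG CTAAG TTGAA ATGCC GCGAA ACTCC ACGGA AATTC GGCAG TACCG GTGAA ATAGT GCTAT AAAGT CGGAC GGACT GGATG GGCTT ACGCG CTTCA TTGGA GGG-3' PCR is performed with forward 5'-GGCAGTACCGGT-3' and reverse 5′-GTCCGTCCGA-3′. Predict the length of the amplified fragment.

39 bp

Scanning the template, GGCAGTACCGGT occurs at positions 66–77; this primer anneals to the bottom strand there with its 3' end pointing downstream.
The reverse primer's reverse complement is TCGGACGGAC, which matches the template at positions 95–104.
Product length = (reverse-primer end) − (forward-primer start) + 1 = 104 − 66 + 1 = 39 bp.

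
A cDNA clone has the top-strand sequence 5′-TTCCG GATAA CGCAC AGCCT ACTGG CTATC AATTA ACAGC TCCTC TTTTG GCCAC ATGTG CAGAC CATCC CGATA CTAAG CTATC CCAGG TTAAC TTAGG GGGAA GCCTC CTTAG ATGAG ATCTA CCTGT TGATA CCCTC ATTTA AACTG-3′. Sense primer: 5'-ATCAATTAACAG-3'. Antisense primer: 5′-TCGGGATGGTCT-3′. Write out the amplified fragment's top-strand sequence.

5'-ATCAATTAACAGCTCCTCTTTTGGCCACATGTGCAGACCATCCCGA-3'

The forward primer matches the template at positions 28–39.
Taking the reverse complement of TCGGGATGGTCT gives AGACCATCCCGA, found at positions 62–73 on the template; the primer anneals here to the top strand with its 3' end pointing upstream.
The product is the template from position 28 through 73 (46 bp).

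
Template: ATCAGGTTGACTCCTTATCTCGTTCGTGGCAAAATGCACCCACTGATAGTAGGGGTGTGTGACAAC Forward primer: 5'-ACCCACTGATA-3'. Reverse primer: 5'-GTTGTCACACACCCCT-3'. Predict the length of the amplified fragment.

29 bp

Forward primer ACCCACTGATA is found on the top strand at positions 38–48.
Taking the reverse complement of GTTGTCACACACCCCT gives AGGGGTGTGTGACAAC, found at positions 51–66 on the template; the primer anneals here to the top strand with its 3' end pointing upstream.
Amplicon spans positions 38–66: 29 bp.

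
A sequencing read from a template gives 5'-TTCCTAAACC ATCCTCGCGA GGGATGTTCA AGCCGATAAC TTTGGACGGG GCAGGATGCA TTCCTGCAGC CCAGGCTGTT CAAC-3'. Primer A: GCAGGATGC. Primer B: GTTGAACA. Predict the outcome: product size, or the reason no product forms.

Yes — a 34 bp product.

Primer A (GCAGGATGC) matches the top strand at positions 51–59; it acts as a forward primer.
Primer B's reverse complement is TGTTCAAC, matching the top strand at positions 77–84; it acts as a reverse primer.
The 3' ends face each other across positions 51–84, giving a 34 bp product.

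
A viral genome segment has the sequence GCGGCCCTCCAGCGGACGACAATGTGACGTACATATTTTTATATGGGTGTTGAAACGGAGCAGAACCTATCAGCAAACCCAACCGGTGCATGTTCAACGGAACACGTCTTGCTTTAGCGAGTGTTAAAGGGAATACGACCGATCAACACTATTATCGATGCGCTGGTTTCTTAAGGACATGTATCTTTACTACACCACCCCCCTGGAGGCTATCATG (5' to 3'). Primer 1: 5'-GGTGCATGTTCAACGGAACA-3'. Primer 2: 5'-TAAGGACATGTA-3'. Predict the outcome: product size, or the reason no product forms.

No product — both primers anneal to the same strand and extend in the same direction.

Primer 1 (GGTGCATGTTCAACGGAACA) matches the top strand at positions 85–104 (3' end points downstream).
Primer 2 (TAAGGACATGTA) also matches the top strand directly, at positions 172–183 — its reverse complement TACATGTCCTTA is not present.
Both primers anneal to the bottom strand with 3' ends pointing the same way, so neither can prime synthesis back toward the other.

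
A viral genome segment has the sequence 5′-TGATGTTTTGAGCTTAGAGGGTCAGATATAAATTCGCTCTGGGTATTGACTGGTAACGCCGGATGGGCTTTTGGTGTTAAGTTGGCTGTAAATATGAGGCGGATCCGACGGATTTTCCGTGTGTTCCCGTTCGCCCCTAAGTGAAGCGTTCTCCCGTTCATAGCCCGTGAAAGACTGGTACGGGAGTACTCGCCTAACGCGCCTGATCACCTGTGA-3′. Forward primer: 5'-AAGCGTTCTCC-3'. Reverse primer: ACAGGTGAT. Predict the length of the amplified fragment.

71 bp

Scanning the template, AAGCGTTCTCC occurs at positions 144–154; this primer anneals to the bottom strand there with its 3' end pointing downstream.
The reverse primer's reverse complement is ATCACCTGT, which matches the template at positions 206–214.
The product runs from position 144 to position 214, so its length is 214 − 144 + 1 = 71 bp.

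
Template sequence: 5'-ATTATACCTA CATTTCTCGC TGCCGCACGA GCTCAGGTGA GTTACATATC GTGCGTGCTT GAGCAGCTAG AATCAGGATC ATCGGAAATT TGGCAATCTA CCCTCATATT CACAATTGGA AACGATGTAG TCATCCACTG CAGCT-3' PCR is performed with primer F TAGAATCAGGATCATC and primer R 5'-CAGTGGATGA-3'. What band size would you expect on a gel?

73 bp

Forward primer TAGAATCAGGATCATC is found on the top strand at positions 68–83.
Taking the reverse complement of CAGTGGATGA gives TCATCCACTG, found at positions 131–140 on the template; the primer anneals here to the top strand with its 3' end pointing upstream.
Product length = (reverse-primer end) − (forward-primer start) + 1 = 140 − 68 + 1 = 73 bp.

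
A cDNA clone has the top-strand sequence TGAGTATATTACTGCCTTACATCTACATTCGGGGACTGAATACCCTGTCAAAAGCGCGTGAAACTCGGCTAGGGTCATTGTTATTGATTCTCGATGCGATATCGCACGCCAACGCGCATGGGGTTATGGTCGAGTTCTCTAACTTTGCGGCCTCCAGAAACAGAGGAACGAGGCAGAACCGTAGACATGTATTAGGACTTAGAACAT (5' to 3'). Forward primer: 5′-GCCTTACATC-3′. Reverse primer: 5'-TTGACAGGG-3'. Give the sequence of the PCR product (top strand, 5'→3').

Forward primer GCCTTACATC is found on the top strand at positions 14–23.
Taking the reverse complement of TTGACAGGG gives CCCTGTCAA, found at positions 43–51 on the template; the primer anneals here to the top strand with its 3' end pointing upstream.
The product is the template from position 14 through 51 (38 bp).

5'-GCCTTACATCTACATTCGGGGACTGAATACCCTGTCAA-3'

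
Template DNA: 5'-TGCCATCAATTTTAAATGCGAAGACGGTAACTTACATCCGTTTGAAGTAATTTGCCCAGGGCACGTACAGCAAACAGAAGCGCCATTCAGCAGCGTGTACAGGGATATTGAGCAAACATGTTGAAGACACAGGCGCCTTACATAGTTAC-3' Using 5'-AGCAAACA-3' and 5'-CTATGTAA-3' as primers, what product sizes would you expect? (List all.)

The forward primer AGCAAACA matches the top strand at positions 69–76, 111–118.
The reverse primer's reverse complement is TTACATAG, matching at positions 138–145.
Each forward site pairs with the reverse site to give a product ending at position 145: sizes 77, 35 bp.

77 bp, 35 bp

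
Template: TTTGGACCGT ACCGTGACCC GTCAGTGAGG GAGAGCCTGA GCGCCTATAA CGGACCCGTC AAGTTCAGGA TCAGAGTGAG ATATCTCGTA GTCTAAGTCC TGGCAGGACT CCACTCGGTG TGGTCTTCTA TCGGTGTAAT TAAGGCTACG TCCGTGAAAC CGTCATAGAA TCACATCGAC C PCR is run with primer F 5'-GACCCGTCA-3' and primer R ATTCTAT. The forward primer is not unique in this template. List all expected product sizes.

The forward primer GACCCGTCA matches the top strand at positions 16–24, 53–61.
The reverse primer's reverse complement is ATAGAAT, matching at positions 165–171.
Each forward site pairs with the reverse site to give a product ending at position 171: sizes 156, 119 bp.

156 bp, 119 bp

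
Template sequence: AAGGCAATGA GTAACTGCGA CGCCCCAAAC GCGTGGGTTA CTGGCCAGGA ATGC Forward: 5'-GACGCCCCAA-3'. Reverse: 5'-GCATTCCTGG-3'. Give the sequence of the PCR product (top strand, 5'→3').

5'-GACGCCCCAAACGCGTGGGTTACTGGCCAGGAATGC-3'

Scanning the template, GACGCCCCAA occurs at positions 19–28; this primer anneals to the bottom strand there with its 3' end pointing downstream.
Reverse complement of the reverse primer: CCAGGAATGC. This occurs on the top strand at positions 45–54.
The product is the template from position 19 through 54 (36 bp).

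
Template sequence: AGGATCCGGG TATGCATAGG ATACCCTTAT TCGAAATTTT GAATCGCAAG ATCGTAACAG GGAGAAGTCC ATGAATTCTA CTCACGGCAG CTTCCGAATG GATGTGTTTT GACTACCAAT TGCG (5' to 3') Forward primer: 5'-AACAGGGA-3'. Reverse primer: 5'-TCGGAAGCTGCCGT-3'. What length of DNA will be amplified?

Forward primer AACAGGGA is found on the top strand at positions 56–63.
Taking the reverse complement of TCGGAAGCTGCCGT gives ACGGCAGCTTCCGA, found at positions 84–97 on the template; the primer anneals here to the top strand with its 3' end pointing upstream.
Product length = (reverse-primer end) − (forward-primer start) + 1 = 97 − 56 + 1 = 42 bp.

42 bp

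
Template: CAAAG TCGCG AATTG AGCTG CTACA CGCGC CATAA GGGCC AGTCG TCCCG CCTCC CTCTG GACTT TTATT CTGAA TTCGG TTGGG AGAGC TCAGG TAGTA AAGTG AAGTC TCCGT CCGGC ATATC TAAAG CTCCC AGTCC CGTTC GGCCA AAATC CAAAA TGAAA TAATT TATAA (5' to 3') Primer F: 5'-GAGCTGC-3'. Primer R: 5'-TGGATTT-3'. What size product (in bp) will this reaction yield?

The forward primer matches the template at positions 15–21.
Taking the reverse complement of TGGATTT gives AAATCCA, found at positions 151–157 on the template; the primer anneals here to the top strand with its 3' end pointing upstream.
The product runs from position 15 to position 157, so its length is 157 − 15 + 1 = 143 bp.

143 bp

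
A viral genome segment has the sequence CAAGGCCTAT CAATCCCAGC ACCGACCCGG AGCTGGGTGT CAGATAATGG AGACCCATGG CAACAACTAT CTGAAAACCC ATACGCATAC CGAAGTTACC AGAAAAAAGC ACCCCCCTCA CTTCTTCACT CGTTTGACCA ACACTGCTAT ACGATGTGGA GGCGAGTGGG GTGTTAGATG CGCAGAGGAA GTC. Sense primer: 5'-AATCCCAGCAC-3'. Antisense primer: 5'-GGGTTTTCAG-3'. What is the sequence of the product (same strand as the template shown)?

5'-AATCCCAGCACCGACCCGGAGCTGGGTGTCAGATAATGGAGACCCATGGCAACAACTATCTGAAAACCC-3'

The forward primer matches the template at positions 12–22.
Reverse complement of the reverse primer: CTGAAAACCC. This occurs on the top strand at positions 71–80.
The product is the template from position 12 through 80 (69 bp).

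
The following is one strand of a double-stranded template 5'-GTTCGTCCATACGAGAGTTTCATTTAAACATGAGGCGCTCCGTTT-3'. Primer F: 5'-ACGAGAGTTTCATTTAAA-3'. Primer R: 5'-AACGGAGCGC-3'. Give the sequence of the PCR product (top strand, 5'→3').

The forward primer matches the template at positions 11–28.
The reverse primer's reverse complement is GCGCTCCGTT, which matches the template at positions 35–44.
The product is the template from position 11 through 44 (34 bp).

5'-ACGAGAGTTTCATTTAAACATGAGGCGCTCCGTT-3'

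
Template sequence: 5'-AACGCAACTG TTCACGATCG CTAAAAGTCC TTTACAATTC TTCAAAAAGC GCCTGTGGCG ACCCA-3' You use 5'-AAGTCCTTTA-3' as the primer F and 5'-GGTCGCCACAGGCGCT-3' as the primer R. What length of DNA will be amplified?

Forward primer AAGTCCTTTA is found on the top strand at positions 25–34.
Taking the reverse complement of GGTCGCCACAGGCGCT gives AGCGCCTGTGGCGACC, found at positions 48–63 on the template; the primer anneals here to the top strand with its 3' end pointing upstream.
Amplicon spans positions 25–63: 39 bp.

39 bp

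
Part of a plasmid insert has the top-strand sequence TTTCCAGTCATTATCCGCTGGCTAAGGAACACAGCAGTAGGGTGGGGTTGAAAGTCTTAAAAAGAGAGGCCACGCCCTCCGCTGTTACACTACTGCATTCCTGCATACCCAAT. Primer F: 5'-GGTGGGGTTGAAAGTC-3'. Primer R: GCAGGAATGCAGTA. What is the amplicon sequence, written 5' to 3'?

The forward primer matches the template at positions 41–56.
Reverse complement of the reverse primer: TACTGCATTCCTGC. This occurs on the top strand at positions 91–104.
The product is the template from position 41 through 104 (64 bp).

5'-GGTGGGGTTGAAAGTCTTAAAAAGAGAGGCCACGCCCTCCGCTGTTACACTACTGCATTCCTGC-3'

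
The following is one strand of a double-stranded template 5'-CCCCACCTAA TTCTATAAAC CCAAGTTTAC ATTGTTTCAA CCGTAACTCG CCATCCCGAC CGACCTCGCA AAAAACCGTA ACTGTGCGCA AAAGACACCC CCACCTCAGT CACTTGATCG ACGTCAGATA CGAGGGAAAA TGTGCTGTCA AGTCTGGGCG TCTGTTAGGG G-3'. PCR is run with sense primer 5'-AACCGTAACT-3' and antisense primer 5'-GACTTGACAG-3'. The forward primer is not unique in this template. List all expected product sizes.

The forward primer AACCGTAACT matches the top strand at positions 39–48, 74–83.
The reverse primer's reverse complement is CTGTCAAGTC, matching at positions 145–154.
Each forward site pairs with the reverse site to give a product ending at position 154: sizes 116, 81 bp.

116 bp, 81 bp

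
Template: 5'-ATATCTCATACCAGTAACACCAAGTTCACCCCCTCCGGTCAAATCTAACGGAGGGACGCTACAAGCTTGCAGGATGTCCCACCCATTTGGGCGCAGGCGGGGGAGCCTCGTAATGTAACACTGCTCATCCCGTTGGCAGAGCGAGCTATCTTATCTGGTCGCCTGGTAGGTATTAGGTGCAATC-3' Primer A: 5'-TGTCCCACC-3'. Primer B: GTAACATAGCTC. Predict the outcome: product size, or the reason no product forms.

Primer B (GTAACATAGCTC) does not match the top strand, and its reverse complement GAGCTATGTTAC does not match either.
With no annealing site for primer B, no amplification occurs.

No product — primer B has no binding site in the template.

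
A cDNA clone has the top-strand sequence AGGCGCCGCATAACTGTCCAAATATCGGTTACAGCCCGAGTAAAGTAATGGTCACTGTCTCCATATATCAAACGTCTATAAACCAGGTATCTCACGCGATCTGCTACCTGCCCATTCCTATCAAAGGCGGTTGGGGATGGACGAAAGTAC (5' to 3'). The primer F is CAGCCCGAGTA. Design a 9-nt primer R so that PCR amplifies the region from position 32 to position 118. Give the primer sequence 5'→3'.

The product's 3' end on the top strand is position 118.
The reverse primer anneals to the top strand over positions 110–118, i.e. to GCCCATTCC.
Its sequence written 5'→3' is the reverse complement: GGAATGGGC.

5'-GGAATGGGC-3'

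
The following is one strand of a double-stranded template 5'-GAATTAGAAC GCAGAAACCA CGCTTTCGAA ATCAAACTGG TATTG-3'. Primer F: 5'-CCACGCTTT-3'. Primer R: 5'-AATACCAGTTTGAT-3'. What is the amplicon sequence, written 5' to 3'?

The forward primer matches the template at positions 18–26.
Reverse complement of the reverse primer: ATCAAACTGGTATT. This occurs on the top strand at positions 31–44.
The product is the template from position 18 through 44 (27 bp).

5'-CCACGCTTTCGAAATCAAACTGGTATT-3'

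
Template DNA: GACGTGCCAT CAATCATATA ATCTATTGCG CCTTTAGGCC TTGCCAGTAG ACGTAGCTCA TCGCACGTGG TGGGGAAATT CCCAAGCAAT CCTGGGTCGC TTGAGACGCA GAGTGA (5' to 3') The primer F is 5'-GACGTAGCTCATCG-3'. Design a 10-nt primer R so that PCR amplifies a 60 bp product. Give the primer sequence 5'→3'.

5'-GCGTCTCAAG-3'

The forward primer binds at positions 50–63, so a 60 bp product ends at position 50 + 60 − 1 = 109.
The reverse primer anneals to the top strand over positions 100–109, i.e. to CTTGAGACGC.
Its sequence written 5'→3' is the reverse complement: GCGTCTCAAG.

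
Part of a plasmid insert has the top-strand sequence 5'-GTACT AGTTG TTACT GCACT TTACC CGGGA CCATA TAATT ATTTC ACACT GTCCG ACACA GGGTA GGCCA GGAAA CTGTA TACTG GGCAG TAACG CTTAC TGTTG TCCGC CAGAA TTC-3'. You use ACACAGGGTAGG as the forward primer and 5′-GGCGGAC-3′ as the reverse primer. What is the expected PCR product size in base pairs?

56 bp

Forward primer ACACAGGGTAGG is found on the top strand at positions 56–67.
Taking the reverse complement of GGCGGAC gives GTCCGCC, found at positions 105–111 on the template; the primer anneals here to the top strand with its 3' end pointing upstream.
Product length = (reverse-primer end) − (forward-primer start) + 1 = 111 − 56 + 1 = 56 bp.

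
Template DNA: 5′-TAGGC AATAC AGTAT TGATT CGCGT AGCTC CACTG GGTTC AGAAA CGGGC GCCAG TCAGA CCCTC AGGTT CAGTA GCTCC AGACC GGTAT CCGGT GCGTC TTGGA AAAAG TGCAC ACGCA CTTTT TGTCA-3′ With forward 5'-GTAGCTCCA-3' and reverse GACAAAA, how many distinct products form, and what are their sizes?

Two products: 106 bp, 57 bp

The forward primer GTAGCTCCA matches the top strand at positions 24–32, 73–81.
The reverse primer's reverse complement is TTTTGTC, matching at positions 123–129.
Each forward site pairs with the reverse site to give a product ending at position 129: sizes 106, 57 bp.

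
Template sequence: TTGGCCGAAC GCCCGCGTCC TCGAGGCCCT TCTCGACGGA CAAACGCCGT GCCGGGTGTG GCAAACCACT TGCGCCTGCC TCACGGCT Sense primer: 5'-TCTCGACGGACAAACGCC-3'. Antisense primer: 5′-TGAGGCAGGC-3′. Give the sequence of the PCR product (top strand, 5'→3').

Scanning the template, TCTCGACGGACAAACGCC occurs at positions 31–48; this primer anneals to the bottom strand there with its 3' end pointing downstream.
Taking the reverse complement of TGAGGCAGGC gives GCCTGCCTCA, found at positions 74–83 on the template; the primer anneals here to the top strand with its 3' end pointing upstream.
The product is the template from position 31 through 83 (53 bp).

5'-TCTCGACGGACAAACGCCGTGCCGGGTGTGGCAAACCACTTGCGCCTGCCTCA-3'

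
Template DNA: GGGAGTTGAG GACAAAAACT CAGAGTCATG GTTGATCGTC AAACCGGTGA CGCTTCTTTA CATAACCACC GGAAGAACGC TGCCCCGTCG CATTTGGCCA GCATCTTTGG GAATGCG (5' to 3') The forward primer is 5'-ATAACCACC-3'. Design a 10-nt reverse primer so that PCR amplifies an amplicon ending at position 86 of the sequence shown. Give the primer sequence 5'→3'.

5'-GGGGCAGCGT-3'

The forward primer binds at positions 62–70; the product's 3' end on the top strand is position 86.
The reverse primer anneals to the top strand over positions 77–86, i.e. to ACGCTGCCCC.
Its sequence written 5'→3' is the reverse complement: GGGGCAGCGT.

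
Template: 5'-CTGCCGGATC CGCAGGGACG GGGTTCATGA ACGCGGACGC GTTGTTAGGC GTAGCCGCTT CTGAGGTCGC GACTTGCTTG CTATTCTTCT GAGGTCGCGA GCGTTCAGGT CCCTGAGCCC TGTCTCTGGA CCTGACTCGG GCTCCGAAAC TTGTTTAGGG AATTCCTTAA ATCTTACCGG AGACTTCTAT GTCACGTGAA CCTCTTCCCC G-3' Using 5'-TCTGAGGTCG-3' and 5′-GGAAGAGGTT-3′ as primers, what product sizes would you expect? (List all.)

149 bp, 121 bp

The forward primer TCTGAGGTCG matches the top strand at positions 60–69, 88–97.
The reverse primer's reverse complement is AACCTCTTCC, matching at positions 199–208.
Each forward site pairs with the reverse site to give a product ending at position 208: sizes 149, 121 bp.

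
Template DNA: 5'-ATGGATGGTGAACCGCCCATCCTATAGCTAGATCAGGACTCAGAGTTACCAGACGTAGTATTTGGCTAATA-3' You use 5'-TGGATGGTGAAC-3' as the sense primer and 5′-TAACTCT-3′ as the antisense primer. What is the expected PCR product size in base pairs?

The forward primer matches the template at positions 2–13.
Taking the reverse complement of TAACTCT gives AGAGTTA, found at positions 42–48 on the template; the primer anneals here to the top strand with its 3' end pointing upstream.
The product runs from position 2 to position 48, so its length is 48 − 2 + 1 = 47 bp.

47 bp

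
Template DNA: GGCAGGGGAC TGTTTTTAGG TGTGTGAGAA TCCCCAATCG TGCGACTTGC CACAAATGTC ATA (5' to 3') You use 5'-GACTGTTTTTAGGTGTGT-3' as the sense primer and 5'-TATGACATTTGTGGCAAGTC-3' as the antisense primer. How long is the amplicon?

Forward primer GACTGTTTTTAGGTGTGT is found on the top strand at positions 8–25.
Reverse complement of the reverse primer: GACTTGCCACAAATGTCATA. This occurs on the top strand at positions 44–63.
Product length = (reverse-primer end) − (forward-primer start) + 1 = 63 − 8 + 1 = 56 bp.

56 bp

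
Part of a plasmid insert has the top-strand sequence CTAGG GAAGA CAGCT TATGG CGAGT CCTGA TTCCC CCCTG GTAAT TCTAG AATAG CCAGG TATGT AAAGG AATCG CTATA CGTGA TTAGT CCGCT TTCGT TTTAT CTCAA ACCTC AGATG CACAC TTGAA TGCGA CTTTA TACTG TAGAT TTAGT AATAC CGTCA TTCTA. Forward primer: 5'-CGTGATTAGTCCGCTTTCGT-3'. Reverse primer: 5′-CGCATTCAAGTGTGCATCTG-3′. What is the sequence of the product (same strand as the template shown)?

5'-CGTGATTAGTCCGCTTTCGTTTTATCTCAAACCTCAGATGCACACTTGAATGCG-3'

Scanning the template, CGTGATTAGTCCGCTTTCGT occurs at positions 81–100; this primer anneals to the bottom strand there with its 3' end pointing downstream.
Reverse complement of the reverse primer: CAGATGCACACTTGAATGCG. This occurs on the top strand at positions 115–134.
The product is the template from position 81 through 134 (54 bp).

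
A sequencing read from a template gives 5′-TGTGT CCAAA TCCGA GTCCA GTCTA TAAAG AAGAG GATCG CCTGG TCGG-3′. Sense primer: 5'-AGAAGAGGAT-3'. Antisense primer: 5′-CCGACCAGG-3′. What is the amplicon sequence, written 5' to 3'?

Forward primer AGAAGAGGAT is found on the top strand at positions 29–38.
The reverse primer's reverse complement is CCTGGTCGG, which matches the template at positions 41–49.
The product is the template from position 29 through 49 (21 bp).

5'-AGAAGAGGATCGCCTGGTCGG-3'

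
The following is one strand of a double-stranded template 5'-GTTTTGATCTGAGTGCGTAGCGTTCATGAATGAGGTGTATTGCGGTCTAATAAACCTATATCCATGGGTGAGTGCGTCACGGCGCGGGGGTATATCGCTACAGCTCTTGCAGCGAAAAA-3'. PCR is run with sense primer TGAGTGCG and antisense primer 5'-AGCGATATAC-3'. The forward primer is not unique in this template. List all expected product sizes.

The forward primer TGAGTGCG matches the top strand at positions 10–17, 69–76.
The reverse primer's reverse complement is GTATATCGCT, matching at positions 90–99.
Each forward site pairs with the reverse site to give a product ending at position 99: sizes 90, 31 bp.

90 bp, 31 bp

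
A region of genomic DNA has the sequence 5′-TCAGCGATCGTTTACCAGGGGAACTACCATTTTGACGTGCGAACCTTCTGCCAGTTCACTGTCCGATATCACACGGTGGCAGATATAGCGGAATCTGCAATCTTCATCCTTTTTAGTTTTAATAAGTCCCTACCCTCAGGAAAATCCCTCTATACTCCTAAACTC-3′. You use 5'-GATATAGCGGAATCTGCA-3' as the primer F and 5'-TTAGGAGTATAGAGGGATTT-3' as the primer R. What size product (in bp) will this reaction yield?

80 bp

Forward primer GATATAGCGGAATCTGCA is found on the top strand at positions 82–99.
Reverse complement of the reverse primer: AAATCCCTCTATACTCCTAA. This occurs on the top strand at positions 142–161.
Amplicon spans positions 82–161: 80 bp.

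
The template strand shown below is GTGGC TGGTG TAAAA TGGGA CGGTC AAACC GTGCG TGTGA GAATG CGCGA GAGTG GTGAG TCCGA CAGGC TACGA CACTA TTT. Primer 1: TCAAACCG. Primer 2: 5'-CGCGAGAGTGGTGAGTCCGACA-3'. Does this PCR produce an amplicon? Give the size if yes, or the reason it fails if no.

Primer 1 (TCAAACCG) matches the top strand at positions 24–31 (3' end points downstream).
Primer 2 (CGCGAGAGTGGTGAGTCCGACA) also matches the top strand directly, at positions 46–67 — its reverse complement TGTCGGACTCACCACTCTCGCG is not present.
Both primers anneal to the bottom strand with 3' ends pointing the same way, so neither can prime synthesis back toward the other.

No product — both primers anneal to the same strand and extend in the same direction.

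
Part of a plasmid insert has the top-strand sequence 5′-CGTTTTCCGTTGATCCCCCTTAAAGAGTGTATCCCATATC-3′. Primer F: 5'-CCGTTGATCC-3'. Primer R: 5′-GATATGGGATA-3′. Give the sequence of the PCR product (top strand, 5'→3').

Scanning the template, CCGTTGATCC occurs at positions 7–16; this primer anneals to the bottom strand there with its 3' end pointing downstream.
Taking the reverse complement of GATATGGGATA gives TATCCCATATC, found at positions 30–40 on the template; the primer anneals here to the top strand with its 3' end pointing upstream.
The product is the template from position 7 through 40 (34 bp).

5'-CCGTTGATCCCCCTTAAAGAGTGTATCCCATATC-3'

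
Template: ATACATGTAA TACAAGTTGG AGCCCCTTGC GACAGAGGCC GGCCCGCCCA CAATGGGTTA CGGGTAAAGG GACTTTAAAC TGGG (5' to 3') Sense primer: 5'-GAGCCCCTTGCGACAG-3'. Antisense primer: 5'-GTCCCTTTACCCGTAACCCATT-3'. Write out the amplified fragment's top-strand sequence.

Forward primer GAGCCCCTTGCGACAG is found on the top strand at positions 20–35.
The reverse primer's reverse complement is AATGGGTTACGGGTAAAGGGAC, which matches the template at positions 52–73.
The product is the template from position 20 through 73 (54 bp).

5'-GAGCCCCTTGCGACAGAGGCCGGCCCGCCCACAATGGGTTACGGGTAAAGGGAC-3'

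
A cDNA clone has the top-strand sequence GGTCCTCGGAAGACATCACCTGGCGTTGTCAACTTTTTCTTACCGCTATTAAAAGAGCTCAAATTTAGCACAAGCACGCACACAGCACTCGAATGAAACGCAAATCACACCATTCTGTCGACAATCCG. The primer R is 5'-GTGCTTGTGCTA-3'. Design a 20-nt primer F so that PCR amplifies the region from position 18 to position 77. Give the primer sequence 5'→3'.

5'-ACCTGGCGTTGTCAACTTTT-3'

The reverse primer's reverse complement TAGCACAAGCAC matches the template at positions 66–77; the product starts at position 18.
The forward primer is identical to the top strand over positions 18–37: ACCTGGCGTTGTCAACTTTT.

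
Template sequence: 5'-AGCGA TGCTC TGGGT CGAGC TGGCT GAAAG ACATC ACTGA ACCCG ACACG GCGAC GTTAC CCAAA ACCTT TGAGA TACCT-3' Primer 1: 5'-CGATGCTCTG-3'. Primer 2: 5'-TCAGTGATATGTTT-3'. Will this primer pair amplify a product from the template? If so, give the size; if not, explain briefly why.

No product — primer 2 has no binding site in the template.

Primer 2 (TCAGTGATATGTTT) does not match the top strand, and its reverse complement AAACATATCACTGA does not match either.
With no annealing site for primer 2, no amplification occurs.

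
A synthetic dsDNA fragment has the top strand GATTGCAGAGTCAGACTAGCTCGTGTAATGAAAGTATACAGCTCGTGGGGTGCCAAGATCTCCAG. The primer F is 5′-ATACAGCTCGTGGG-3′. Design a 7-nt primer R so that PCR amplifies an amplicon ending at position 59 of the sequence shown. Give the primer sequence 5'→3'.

5'-ATCTTGG-3'

The forward primer binds at positions 36–49; the product's 3' end on the top strand is position 59.
The reverse primer anneals to the top strand over positions 53–59, i.e. to CCAAGAT.
Its sequence written 5'→3' is the reverse complement: ATCTTGG.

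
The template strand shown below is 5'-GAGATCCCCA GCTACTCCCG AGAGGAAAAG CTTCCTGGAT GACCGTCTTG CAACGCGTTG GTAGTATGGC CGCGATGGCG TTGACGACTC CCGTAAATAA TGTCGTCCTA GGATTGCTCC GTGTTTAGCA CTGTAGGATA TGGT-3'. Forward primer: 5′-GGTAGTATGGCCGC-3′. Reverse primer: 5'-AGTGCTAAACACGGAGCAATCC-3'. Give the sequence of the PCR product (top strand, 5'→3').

5'-GGTAGTATGGCCGCGATGGCGTTGACGACTCCCGTAAATAATGTCGTCCTAGGATTGCTCCGTGTTTAGCACT-3'

Forward primer GGTAGTATGGCCGC is found on the top strand at positions 60–73.
Reverse complement of the reverse primer: GGATTGCTCCGTGTTTAGCACT. This occurs on the top strand at positions 111–132.
The product is the template from position 60 through 132 (73 bp).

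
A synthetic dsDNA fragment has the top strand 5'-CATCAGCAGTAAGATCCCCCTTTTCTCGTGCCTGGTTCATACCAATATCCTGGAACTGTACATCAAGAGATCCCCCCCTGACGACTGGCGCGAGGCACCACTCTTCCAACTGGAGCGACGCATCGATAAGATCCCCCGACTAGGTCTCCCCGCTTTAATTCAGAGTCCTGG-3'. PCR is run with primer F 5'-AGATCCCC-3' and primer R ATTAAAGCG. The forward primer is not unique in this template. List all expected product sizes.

The forward primer AGATCCCC matches the top strand at positions 12–19, 68–75, 129–136.
The reverse primer's reverse complement is CGCTTTAAT, matching at positions 151–159.
Each forward site pairs with the reverse site to give a product ending at position 159: sizes 148, 92, 31 bp.

148 bp, 92 bp, 31 bp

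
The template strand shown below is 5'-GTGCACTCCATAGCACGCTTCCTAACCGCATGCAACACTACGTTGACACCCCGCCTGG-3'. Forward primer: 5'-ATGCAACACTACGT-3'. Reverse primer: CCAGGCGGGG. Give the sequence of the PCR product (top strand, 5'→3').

The forward primer matches the template at positions 30–43.
Taking the reverse complement of CCAGGCGGGG gives CCCCGCCTGG, found at positions 49–58 on the template; the primer anneals here to the top strand with its 3' end pointing upstream.
The product is the template from position 30 through 58 (29 bp).

5'-ATGCAACACTACGTTGACACCCCGCCTGG-3'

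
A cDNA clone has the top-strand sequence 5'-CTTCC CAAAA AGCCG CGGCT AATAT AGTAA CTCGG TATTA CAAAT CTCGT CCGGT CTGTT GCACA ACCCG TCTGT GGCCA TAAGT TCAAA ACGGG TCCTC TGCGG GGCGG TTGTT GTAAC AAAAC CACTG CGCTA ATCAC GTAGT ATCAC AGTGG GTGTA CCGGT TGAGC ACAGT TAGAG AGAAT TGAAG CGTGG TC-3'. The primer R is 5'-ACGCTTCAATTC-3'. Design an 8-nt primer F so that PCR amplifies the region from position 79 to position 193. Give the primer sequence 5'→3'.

The reverse primer's reverse complement GAATTGAAGCGT matches the template at positions 182–193; the product starts at position 79.
The forward primer is identical to the top strand over positions 79–86: CATAAGTT.

5'-CATAAGTT-3'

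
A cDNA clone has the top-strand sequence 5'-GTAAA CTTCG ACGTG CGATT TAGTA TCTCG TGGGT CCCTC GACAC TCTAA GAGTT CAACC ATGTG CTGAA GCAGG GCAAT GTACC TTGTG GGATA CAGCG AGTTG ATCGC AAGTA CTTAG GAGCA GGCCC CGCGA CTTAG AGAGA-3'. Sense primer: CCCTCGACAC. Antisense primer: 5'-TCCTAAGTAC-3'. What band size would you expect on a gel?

87 bp

The forward primer matches the template at positions 36–45.
Taking the reverse complement of TCCTAAGTAC gives GTACTTAGGA, found at positions 113–122 on the template; the primer anneals here to the top strand with its 3' end pointing upstream.
Amplicon spans positions 36–122: 87 bp.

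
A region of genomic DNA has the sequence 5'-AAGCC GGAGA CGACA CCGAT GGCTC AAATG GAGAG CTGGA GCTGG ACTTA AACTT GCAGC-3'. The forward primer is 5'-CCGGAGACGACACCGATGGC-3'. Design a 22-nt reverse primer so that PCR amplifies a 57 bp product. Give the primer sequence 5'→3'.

5'-GCTGCAAGTTTAAGTCCAGCTC-3'

The forward primer binds at positions 4–23, so a 57 bp product ends at position 4 + 57 − 1 = 60.
The reverse primer anneals to the top strand over positions 39–60, i.e. to GAGCTGGACTTAAACTTGCAGC.
Its sequence written 5'→3' is the reverse complement: GCTGCAAGTTTAAGTCCAGCTC.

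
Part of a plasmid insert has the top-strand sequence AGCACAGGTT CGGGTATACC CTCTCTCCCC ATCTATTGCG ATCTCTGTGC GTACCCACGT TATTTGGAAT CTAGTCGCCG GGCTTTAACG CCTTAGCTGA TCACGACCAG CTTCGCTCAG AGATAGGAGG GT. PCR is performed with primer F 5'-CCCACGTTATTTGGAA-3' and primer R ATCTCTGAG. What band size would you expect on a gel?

Forward primer CCCACGTTATTTGGAA is found on the top strand at positions 54–69.
Taking the reverse complement of ATCTCTGAG gives CTCAGAGAT, found at positions 116–124 on the template; the primer anneals here to the top strand with its 3' end pointing upstream.
The product runs from position 54 to position 124, so its length is 124 − 54 + 1 = 71 bp.

71 bp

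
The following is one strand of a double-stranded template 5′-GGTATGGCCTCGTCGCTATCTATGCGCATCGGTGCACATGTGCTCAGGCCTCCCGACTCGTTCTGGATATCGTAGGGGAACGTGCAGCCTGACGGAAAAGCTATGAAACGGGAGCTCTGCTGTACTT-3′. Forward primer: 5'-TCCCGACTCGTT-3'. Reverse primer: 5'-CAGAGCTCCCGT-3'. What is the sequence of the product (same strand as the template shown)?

Scanning the template, TCCCGACTCGTT occurs at positions 51–62; this primer anneals to the bottom strand there with its 3' end pointing downstream.
Taking the reverse complement of CAGAGCTCCCGT gives ACGGGAGCTCTG, found at positions 108–119 on the template; the primer anneals here to the top strand with its 3' end pointing upstream.
The product is the template from position 51 through 119 (69 bp).

5'-TCCCGACTCGTTCTGGATATCGTAGGGGAACGTGCAGCCTGACGGAAAAGCTATGAAACGGGAGCTCTG-3'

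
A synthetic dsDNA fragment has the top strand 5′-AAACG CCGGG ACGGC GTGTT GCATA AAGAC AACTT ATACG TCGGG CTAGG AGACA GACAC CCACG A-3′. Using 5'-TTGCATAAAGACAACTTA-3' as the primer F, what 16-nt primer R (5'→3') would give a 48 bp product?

5'-TCGTGGGTGTCTGTCT-3'

The forward primer binds at positions 19–36, so a 48 bp product ends at position 19 + 48 − 1 = 66.
The reverse primer anneals to the top strand over positions 51–66, i.e. to AGACAGACACCCACGA.
Its sequence written 5'→3' is the reverse complement: TCGTGGGTGTCTGTCT.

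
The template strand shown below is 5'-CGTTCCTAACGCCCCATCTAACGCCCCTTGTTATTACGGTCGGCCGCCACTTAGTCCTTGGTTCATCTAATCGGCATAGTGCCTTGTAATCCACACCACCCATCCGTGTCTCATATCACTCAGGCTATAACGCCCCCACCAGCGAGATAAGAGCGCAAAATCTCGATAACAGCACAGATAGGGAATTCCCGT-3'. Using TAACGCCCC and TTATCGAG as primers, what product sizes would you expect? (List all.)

The forward primer TAACGCCCC matches the top strand at positions 7–15, 19–27, 128–136.
The reverse primer's reverse complement is CTCGATAA, matching at positions 162–169.
Each forward site pairs with the reverse site to give a product ending at position 169: sizes 163, 151, 42 bp.

163 bp, 151 bp, 42 bp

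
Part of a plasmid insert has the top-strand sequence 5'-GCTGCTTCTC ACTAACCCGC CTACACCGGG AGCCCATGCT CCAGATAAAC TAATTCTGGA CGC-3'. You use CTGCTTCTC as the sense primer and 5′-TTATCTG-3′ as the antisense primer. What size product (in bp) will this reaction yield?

The forward primer matches the template at positions 2–10.
Reverse complement of the reverse primer: CAGATAA. This occurs on the top strand at positions 42–48.
The product runs from position 2 to position 48, so its length is 48 − 2 + 1 = 47 bp.

47 bp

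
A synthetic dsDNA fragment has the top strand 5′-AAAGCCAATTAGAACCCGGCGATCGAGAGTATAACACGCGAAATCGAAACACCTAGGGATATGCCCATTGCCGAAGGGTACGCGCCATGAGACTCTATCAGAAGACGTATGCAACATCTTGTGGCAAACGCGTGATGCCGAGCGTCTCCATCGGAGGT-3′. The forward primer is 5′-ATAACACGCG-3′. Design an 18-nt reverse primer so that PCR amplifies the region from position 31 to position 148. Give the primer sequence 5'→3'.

The product's 3' end on the top strand is position 148.
The reverse primer anneals to the top strand over positions 131–148, i.e. to CGTGATGCCGAGCGTCTC.
Its sequence written 5'→3' is the reverse complement: GAGACGCTCGGCATCACG.

5'-GAGACGCTCGGCATCACG-3'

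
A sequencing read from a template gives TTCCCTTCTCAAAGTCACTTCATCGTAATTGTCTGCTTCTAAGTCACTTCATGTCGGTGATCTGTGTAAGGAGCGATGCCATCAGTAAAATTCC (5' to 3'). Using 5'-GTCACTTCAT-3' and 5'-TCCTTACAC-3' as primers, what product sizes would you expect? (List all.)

59 bp, 30 bp

The forward primer GTCACTTCAT matches the top strand at positions 14–23, 43–52.
The reverse primer's reverse complement is GTGTAAGGA, matching at positions 64–72.
Each forward site pairs with the reverse site to give a product ending at position 72: sizes 59, 30 bp.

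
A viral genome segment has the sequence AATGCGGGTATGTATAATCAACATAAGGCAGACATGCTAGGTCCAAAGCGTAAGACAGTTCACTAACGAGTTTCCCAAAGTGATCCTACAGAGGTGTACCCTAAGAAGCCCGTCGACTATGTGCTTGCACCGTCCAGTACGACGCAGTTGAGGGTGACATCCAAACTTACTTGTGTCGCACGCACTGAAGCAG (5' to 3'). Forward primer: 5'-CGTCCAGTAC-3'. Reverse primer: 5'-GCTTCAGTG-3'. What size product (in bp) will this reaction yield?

The forward primer matches the template at positions 131–140.
The reverse primer's reverse complement is CACTGAAGC, which matches the template at positions 183–191.
Product length = (reverse-primer end) − (forward-primer start) + 1 = 191 − 131 + 1 = 61 bp.

61 bp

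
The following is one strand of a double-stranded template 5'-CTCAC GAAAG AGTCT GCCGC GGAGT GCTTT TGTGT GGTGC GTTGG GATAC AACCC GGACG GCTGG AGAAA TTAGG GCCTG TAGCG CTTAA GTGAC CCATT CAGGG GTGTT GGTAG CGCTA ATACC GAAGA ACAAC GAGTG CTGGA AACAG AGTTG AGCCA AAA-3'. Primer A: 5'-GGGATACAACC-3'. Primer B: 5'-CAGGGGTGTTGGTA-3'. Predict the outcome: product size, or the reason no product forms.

No product — both primers anneal to the same strand and extend in the same direction.

Primer A (GGGATACAACC) matches the top strand at positions 44–54 (3' end points downstream).
Primer B (CAGGGGTGTTGGTA) also matches the top strand directly, at positions 101–114 — its reverse complement TACCAACACCCCTG is not present.
Both primers anneal to the bottom strand with 3' ends pointing the same way, so neither can prime synthesis back toward the other.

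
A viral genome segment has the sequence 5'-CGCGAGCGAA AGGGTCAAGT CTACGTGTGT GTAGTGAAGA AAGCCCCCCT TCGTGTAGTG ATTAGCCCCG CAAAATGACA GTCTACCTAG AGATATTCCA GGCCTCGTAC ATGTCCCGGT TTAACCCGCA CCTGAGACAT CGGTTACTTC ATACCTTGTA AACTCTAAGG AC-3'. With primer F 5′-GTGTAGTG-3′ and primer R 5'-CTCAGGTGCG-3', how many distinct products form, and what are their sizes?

Two products: 108 bp, 84 bp

The forward primer GTGTAGTG matches the top strand at positions 29–36, 53–60.
The reverse primer's reverse complement is CGCACCTGAG, matching at positions 127–136.
Each forward site pairs with the reverse site to give a product ending at position 136: sizes 108, 84 bp.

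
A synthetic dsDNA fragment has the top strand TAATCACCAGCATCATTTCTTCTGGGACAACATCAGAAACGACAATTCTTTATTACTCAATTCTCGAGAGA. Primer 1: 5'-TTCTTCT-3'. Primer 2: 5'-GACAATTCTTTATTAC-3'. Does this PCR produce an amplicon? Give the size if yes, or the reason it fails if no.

Primer 1 (TTCTTCT) matches the top strand at positions 17–23 (3' end points downstream).
Primer 2 (GACAATTCTTTATTAC) also matches the top strand directly, at positions 41–56 — its reverse complement GTAATAAAGAATTGTC is not present.
Both primers anneal to the bottom strand with 3' ends pointing the same way, so neither can prime synthesis back toward the other.

No product — both primers anneal to the same strand and extend in the same direction.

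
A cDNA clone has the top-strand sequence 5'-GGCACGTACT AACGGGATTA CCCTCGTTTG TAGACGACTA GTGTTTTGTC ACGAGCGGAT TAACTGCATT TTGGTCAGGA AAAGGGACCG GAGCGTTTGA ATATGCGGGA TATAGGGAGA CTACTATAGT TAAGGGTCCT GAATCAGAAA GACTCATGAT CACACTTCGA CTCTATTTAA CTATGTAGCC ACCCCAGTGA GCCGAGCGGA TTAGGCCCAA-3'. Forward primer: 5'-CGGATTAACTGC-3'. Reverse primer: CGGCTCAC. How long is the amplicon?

Forward primer CGGATTAACTGC is found on the top strand at positions 56–67.
Reverse complement of the reverse primer: GTGAGCCG. This occurs on the top strand at positions 197–204.
The product runs from position 56 to position 204, so its length is 204 − 56 + 1 = 149 bp.

149 bp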